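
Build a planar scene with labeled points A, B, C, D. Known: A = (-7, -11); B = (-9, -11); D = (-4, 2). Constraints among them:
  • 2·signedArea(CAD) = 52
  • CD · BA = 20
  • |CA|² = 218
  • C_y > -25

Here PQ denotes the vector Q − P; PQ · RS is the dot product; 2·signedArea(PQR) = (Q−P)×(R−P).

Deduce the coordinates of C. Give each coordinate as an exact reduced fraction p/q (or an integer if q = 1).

1. C_x = -14  [2·signedArea(CAD) = 52 ∩ CD · BA = 20]
2. C_y = -24  [2·signedArea(CAD) = 52 ∩ CD · BA = 20]
   → C = (-14, -24)

C = (-14, -24)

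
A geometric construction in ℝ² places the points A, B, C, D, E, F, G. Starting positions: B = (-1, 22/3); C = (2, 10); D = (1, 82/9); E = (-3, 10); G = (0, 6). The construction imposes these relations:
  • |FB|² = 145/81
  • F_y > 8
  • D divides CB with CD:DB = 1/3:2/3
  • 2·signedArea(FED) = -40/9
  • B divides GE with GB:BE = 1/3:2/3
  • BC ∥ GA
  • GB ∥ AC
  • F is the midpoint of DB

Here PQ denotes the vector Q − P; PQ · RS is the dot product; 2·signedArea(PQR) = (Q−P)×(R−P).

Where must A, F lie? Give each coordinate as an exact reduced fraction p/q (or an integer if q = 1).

A = (3, 26/3)
F = (0, 74/9)

1. A_x = 3  [GB ∥ AC ∩ BC ∥ GA]
2. A_y = 26/3  [GB ∥ AC ∩ BC ∥ GA]
   → A = (3, 26/3)
3. F_x = 0  [F is the midpoint of DB]
4. F_y = 74/9  [F is the midpoint of DB]
   → F = (0, 74/9)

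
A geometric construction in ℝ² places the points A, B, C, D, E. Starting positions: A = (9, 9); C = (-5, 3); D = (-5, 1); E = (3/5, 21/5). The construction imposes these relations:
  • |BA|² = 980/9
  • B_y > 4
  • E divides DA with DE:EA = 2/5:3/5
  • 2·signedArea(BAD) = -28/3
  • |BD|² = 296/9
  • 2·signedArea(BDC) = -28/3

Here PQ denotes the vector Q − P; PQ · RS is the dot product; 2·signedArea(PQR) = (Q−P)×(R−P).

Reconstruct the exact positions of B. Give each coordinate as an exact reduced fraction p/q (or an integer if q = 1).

B = (-1/3, 13/3)

1. B_x = -1/3  [2·signedArea(BAD) = -28/3 ∩ 2·signedArea(BDC) = -28/3]
2. B_y = 13/3  [2·signedArea(BAD) = -28/3 ∩ 2·signedArea(BDC) = -28/3]
   → B = (-1/3, 13/3)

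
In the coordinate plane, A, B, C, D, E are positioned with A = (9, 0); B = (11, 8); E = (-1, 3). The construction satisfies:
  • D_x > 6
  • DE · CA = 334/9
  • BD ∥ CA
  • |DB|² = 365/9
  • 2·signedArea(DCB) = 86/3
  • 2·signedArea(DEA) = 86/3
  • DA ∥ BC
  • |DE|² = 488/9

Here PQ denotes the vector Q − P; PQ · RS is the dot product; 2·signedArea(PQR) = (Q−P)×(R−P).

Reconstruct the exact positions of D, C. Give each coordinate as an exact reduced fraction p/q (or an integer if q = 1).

C = (41/3, 13/3)
D = (19/3, 11/3)

1. D_x = 19/3  [line 3·x + 10·y + -167/3 = 0 ∩ |DE|² = 488/9]
2. D_y = 11/3  [line 3·x + 10·y + -167/3 = 0 ∩ |DE|² = 488/9]
   → D = (19/3, 11/3)
3. C_x = 41/3  [2·signedArea(DCB) = 86/3 ∩ DA ∥ BC]
4. C_y = 13/3  [2·signedArea(DCB) = 86/3 ∩ DA ∥ BC]
   → C = (41/3, 13/3)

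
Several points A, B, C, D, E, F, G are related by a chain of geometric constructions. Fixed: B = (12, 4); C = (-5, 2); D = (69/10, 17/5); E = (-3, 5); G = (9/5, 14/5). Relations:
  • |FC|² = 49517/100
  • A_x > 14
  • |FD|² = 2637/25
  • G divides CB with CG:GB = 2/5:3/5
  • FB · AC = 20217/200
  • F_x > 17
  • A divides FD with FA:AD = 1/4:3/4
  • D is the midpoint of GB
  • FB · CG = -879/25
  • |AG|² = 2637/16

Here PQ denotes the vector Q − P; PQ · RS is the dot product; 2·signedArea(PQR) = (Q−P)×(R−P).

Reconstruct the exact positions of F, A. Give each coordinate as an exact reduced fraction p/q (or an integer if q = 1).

A = (291/20, 43/10)
F = (171/10, 23/5)

1. F_x = 171/10  [line -34/5·x + -4/5·y + 2999/25 = 0 ∩ |FD|² = 2637/25]
2. F_y = 23/5  [line -34/5·x + -4/5·y + 2999/25 = 0 ∩ |FD|² = 2637/25]
   → F = (171/10, 23/5)
3. A_x = 291/20  [A divides FD with FA:AD = 1/4:3/4]
4. A_y = 43/10  [A divides FD with FA:AD = 1/4:3/4]
   → A = (291/20, 43/10)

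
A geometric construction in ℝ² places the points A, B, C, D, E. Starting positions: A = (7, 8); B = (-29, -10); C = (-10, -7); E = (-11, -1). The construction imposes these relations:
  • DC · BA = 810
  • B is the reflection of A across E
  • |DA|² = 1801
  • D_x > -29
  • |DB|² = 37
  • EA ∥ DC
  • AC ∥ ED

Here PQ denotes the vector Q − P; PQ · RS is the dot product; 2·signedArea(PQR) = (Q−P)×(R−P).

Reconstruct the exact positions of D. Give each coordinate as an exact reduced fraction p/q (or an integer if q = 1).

D = (-28, -16)

1. D_x = -28  [EA ∥ DC ∩ AC ∥ ED]
2. D_y = -16  [EA ∥ DC ∩ AC ∥ ED]
   → D = (-28, -16)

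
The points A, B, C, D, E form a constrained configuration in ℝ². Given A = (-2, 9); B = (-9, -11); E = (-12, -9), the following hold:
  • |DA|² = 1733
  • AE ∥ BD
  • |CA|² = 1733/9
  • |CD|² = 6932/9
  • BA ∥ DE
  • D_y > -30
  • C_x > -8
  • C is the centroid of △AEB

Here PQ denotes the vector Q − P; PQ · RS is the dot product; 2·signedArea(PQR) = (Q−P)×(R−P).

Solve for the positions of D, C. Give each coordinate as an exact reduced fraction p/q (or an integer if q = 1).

C = (-23/3, -11/3)
D = (-19, -29)

1. D_x = -19  [BA ∥ DE ∩ AE ∥ BD]
2. D_y = -29  [BA ∥ DE ∩ AE ∥ BD]
   → D = (-19, -29)
3. C_x = -23/3  [C is the centroid of △AEB]
4. C_y = -11/3  [C is the centroid of △AEB]
   → C = (-23/3, -11/3)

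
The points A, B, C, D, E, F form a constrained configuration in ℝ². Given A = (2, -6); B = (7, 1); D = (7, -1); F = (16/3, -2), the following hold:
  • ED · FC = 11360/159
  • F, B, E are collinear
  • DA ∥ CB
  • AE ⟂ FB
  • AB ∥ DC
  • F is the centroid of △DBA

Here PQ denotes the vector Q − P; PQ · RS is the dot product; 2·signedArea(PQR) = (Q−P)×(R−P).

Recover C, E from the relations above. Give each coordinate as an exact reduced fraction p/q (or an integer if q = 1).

C = (12, 6)
E = (151/53, -343/53)

1. C_x = 12  [DA ∥ CB ∩ AB ∥ DC]
2. C_y = 6  [DA ∥ CB ∩ AB ∥ DC]
   → C = (12, 6)
3. E_x = 151/53  [F, B, E are collinear ∩ AE ⟂ FB]
4. E_y = -343/53  [F, B, E are collinear ∩ AE ⟂ FB]
   → E = (151/53, -343/53)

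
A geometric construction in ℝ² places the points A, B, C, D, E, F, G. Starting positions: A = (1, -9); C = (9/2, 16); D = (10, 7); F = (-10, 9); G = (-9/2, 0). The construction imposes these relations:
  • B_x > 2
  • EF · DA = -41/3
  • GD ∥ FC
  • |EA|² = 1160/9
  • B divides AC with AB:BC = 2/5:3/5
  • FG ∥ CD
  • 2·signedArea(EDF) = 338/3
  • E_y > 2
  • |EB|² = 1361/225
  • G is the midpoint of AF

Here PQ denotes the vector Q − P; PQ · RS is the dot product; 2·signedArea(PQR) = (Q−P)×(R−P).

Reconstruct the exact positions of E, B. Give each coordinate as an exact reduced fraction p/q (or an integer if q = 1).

B = (12/5, 1)
E = (1/3, 7/3)

1. E_x = 1/3  [EF · DA = -41/3 ∩ 2·signedArea(EDF) = 338/3]
2. E_y = 7/3  [EF · DA = -41/3 ∩ 2·signedArea(EDF) = 338/3]
   → E = (1/3, 7/3)
3. B_x = 12/5  [B divides AC with AB:BC = 2/5:3/5]
4. B_y = 1  [B divides AC with AB:BC = 2/5:3/5]
   → B = (12/5, 1)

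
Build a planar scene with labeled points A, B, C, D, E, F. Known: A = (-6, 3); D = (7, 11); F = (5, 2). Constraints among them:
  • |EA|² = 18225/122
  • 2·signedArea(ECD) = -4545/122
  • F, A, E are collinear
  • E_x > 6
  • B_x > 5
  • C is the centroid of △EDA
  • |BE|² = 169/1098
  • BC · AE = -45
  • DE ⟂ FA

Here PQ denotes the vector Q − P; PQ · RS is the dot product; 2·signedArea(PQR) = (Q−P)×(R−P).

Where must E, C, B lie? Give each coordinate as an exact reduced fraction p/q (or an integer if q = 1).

1. E_x = 753/122  [F, A, E are collinear ∩ DE ⟂ FA]
2. E_y = 231/122  [F, A, E are collinear ∩ DE ⟂ FA]
   → E = (753/122, 231/122)
3. C_x = 875/366  [C is the centroid of △EDA]
4. C_y = 1939/366  [C is the centroid of △EDA]
   → C = (875/366, 1939/366)
5. B_x = 1058/183  [line -1485/122·x + 135/122·y + 8325/122 = 0 ∩ |BE|² = 169/1098]
6. B_y = 353/183  [line -1485/122·x + 135/122·y + 8325/122 = 0 ∩ |BE|² = 169/1098]
   → B = (1058/183, 353/183)

B = (1058/183, 353/183)
C = (875/366, 1939/366)
E = (753/122, 231/122)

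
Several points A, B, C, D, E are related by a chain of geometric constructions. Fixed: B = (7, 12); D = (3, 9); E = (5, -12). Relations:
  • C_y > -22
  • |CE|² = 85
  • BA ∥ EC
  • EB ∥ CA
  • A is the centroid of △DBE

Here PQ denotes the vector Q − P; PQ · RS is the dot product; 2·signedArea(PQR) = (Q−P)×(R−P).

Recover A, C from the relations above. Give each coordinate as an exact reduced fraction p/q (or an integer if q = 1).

A = (5, 3)
C = (3, -21)

1. A_x = 5  [A is the centroid of △DBE]
2. A_y = 3  [A is the centroid of △DBE]
   → A = (5, 3)
3. C_x = 3  [EB ∥ CA ∩ BA ∥ EC]
4. C_y = -21  [EB ∥ CA ∩ BA ∥ EC]
   → C = (3, -21)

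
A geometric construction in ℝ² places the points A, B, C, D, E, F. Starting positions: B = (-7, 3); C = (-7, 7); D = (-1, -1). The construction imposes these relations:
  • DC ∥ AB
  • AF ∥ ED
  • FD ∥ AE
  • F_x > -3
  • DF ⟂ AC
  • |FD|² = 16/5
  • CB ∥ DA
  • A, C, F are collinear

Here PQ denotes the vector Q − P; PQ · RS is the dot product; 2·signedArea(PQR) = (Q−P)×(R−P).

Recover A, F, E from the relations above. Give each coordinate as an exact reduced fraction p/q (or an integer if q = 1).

1. A_x = -1  [DC ∥ AB ∩ CB ∥ DA]
2. A_y = -5  [DC ∥ AB ∩ CB ∥ DA]
   → A = (-1, -5)
3. F_x = -13/5  [A, C, F are collinear ∩ DF ⟂ AC]
4. F_y = -9/5  [A, C, F are collinear ∩ DF ⟂ AC]
   → F = (-13/5, -9/5)
5. E_x = 3/5  [AF ∥ ED ∩ FD ∥ AE]
6. E_y = -21/5  [AF ∥ ED ∩ FD ∥ AE]
   → E = (3/5, -21/5)

A = (-1, -5)
E = (3/5, -21/5)
F = (-13/5, -9/5)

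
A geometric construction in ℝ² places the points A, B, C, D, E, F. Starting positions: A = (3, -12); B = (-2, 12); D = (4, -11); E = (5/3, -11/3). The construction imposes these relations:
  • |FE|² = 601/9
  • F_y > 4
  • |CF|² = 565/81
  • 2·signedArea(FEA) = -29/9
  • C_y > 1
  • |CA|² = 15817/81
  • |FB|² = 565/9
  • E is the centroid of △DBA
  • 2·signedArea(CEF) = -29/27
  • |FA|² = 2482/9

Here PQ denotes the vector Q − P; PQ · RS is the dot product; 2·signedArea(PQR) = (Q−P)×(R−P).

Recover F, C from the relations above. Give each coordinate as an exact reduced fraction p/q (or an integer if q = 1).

1. F_x = 0  [line 25/3·x + 4/3·y + -52/9 = 0 ∩ |FA|² = 2482/9]
2. F_y = 13/3  [line 25/3·x + 4/3·y + -52/9 = 0 ∩ |FA|² = 2482/9]
   → F = (0, 13/3)
3. C_x = 2/3  [line -8·x + -5/3·y + 224/27 = 0 ∩ |CA|² = 15817/81]
4. C_y = 16/9  [line -8·x + -5/3·y + 224/27 = 0 ∩ |CA|² = 15817/81]
   → C = (2/3, 16/9)

C = (2/3, 16/9)
F = (0, 13/3)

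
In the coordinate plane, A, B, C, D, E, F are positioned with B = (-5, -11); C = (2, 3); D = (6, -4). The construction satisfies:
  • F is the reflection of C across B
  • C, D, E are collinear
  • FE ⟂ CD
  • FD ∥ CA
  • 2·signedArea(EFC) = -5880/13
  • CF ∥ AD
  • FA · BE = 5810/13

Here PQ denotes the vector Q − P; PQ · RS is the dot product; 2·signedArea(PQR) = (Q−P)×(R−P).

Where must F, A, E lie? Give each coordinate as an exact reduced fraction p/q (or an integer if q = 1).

A = (20, 24)
E = (138/13, -157/13)
F = (-12, -25)

1. F_x = -12  [F is the reflection of C across B]
2. F_y = -25  [F is the reflection of C across B]
   → F = (-12, -25)
3. A_x = 20  [CF ∥ AD ∩ FD ∥ CA]
4. A_y = 24  [CF ∥ AD ∩ FD ∥ CA]
   → A = (20, 24)
5. E_x = 138/13  [C, D, E are collinear ∩ FE ⟂ CD]
6. E_y = -157/13  [C, D, E are collinear ∩ FE ⟂ CD]
   → E = (138/13, -157/13)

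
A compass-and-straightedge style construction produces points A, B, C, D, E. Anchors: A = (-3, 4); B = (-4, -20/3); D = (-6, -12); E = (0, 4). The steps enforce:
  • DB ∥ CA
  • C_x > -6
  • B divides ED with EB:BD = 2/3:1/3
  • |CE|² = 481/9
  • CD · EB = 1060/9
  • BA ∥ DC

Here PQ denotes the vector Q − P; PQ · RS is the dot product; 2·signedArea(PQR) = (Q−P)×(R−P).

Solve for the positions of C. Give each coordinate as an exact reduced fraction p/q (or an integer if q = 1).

C = (-5, -4/3)

1. C_x = -5  [DB ∥ CA ∩ BA ∥ DC]
2. C_y = -4/3  [DB ∥ CA ∩ BA ∥ DC]
   → C = (-5, -4/3)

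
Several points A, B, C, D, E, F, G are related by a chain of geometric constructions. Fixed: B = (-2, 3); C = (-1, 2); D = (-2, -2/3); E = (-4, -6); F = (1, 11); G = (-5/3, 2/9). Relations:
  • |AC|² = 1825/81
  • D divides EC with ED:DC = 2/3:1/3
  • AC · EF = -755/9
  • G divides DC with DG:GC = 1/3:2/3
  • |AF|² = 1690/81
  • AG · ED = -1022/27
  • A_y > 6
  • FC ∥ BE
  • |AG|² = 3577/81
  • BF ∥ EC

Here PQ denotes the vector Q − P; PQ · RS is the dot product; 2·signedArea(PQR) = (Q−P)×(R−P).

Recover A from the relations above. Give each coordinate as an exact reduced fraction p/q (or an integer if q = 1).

1. A_x = 2/3  [AC · EF = -755/9 ∩ AG · ED = -1022/27]
2. A_y = 58/9  [AC · EF = -755/9 ∩ AG · ED = -1022/27]
   → A = (2/3, 58/9)

A = (2/3, 58/9)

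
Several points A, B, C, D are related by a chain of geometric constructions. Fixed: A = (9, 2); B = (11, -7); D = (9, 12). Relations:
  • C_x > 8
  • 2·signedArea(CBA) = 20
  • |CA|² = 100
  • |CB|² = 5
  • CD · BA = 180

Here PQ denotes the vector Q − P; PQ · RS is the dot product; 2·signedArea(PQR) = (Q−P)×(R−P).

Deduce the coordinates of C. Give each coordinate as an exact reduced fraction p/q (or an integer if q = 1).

C = (9, -8)

1. C_x = 9  [2·signedArea(CBA) = 20 ∩ CD · BA = 180]
2. C_y = -8  [2·signedArea(CBA) = 20 ∩ CD · BA = 180]
   → C = (9, -8)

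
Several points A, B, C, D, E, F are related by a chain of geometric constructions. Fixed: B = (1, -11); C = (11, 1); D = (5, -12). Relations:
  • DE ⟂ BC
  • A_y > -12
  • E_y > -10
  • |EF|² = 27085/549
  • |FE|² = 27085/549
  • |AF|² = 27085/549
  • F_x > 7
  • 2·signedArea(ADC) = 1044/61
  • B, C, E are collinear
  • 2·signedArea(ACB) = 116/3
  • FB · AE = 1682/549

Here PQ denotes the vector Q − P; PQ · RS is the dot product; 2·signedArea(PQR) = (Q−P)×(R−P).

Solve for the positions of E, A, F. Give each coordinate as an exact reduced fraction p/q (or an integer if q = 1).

1. E_x = 131/61  [B, C, E are collinear ∩ DE ⟂ BC]
2. E_y = -587/61  [B, C, E are collinear ∩ DE ⟂ BC]
   → E = (131/61, -587/61)
3. A_x = 247/61  [2·signedArea(ADC) = 1044/61 ∩ 2·signedArea(ACB) = 116/3]
4. A_y = -2051/183  [2·signedArea(ADC) = 1044/61 ∩ 2·signedArea(ACB) = 116/3]
   → A = (247/61, -2051/183)
5. F_x = 459/61  [line 116/61·x + -290/183·y + -12296/549 = 0 ∩ |AF|² = 27085/549]
6. F_y = -934/183  [line 116/61·x + -290/183·y + -12296/549 = 0 ∩ |AF|² = 27085/549]
   → F = (459/61, -934/183)

A = (247/61, -2051/183)
E = (131/61, -587/61)
F = (459/61, -934/183)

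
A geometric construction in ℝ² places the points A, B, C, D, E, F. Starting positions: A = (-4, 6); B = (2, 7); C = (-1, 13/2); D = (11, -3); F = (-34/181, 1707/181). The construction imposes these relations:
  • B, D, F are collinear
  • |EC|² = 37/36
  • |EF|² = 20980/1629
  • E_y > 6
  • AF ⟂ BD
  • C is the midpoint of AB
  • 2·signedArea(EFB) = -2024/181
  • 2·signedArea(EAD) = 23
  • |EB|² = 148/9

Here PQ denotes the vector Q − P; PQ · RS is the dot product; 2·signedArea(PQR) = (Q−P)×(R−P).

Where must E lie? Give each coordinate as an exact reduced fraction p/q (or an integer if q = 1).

1. E_x = -2  [2·signedArea(EFB) = -2024/181 ∩ 2·signedArea(EAD) = 23]
2. E_y = 19/3  [2·signedArea(EFB) = -2024/181 ∩ 2·signedArea(EAD) = 23]
   → E = (-2, 19/3)

E = (-2, 19/3)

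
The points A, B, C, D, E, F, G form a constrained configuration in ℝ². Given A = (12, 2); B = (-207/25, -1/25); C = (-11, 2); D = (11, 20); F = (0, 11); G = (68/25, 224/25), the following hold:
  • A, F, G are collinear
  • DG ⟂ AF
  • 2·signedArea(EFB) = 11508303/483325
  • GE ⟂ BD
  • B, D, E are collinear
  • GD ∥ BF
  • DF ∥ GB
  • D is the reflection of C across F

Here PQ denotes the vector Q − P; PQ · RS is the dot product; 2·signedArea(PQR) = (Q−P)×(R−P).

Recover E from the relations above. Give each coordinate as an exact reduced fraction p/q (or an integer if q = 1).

1. E_x = 726971/483325  [B, D, E are collinear ∩ GE ⟂ BD]
2. E_y = 4895978/483325  [B, D, E are collinear ∩ GE ⟂ BD]
   → E = (726971/483325, 4895978/483325)

E = (726971/483325, 4895978/483325)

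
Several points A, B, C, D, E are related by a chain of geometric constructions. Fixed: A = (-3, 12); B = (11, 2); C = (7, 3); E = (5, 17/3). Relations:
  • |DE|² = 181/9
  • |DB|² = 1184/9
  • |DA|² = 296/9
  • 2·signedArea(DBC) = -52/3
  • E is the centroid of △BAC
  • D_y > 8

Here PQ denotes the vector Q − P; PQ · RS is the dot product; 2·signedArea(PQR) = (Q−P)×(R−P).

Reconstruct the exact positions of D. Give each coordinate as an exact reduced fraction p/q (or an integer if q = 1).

1. D_x = 5/3  [line -1·x + -4·y + 109/3 = 0 ∩ |DE|² = 181/9]
2. D_y = 26/3  [line -1·x + -4·y + 109/3 = 0 ∩ |DE|² = 181/9]
   → D = (5/3, 26/3)

D = (5/3, 26/3)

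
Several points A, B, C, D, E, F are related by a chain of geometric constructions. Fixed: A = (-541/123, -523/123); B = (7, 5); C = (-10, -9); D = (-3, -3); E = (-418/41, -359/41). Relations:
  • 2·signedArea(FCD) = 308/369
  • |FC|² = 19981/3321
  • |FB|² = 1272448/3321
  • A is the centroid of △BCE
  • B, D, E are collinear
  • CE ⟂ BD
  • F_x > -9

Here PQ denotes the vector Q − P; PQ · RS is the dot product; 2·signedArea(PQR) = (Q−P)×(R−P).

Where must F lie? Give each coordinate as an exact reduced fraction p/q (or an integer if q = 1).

F = (-3025/369, -2707/369)

1. F_x = -3025/369  [line -6·x + 7·y + 799/369 = 0 ∩ |FC|² = 19981/3321]
2. F_y = -2707/369  [line -6·x + 7·y + 799/369 = 0 ∩ |FC|² = 19981/3321]
   → F = (-3025/369, -2707/369)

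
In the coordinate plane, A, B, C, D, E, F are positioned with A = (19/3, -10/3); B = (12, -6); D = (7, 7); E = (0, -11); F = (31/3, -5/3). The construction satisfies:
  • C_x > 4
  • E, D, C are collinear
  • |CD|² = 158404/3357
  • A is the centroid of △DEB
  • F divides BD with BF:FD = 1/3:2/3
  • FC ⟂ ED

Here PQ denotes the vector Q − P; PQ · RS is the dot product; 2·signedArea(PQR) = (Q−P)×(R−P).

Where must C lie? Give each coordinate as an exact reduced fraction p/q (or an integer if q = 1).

C = (5047/1119, 223/373)

1. C_x = 5047/1119  [E, D, C are collinear ∩ FC ⟂ ED]
2. C_y = 223/373  [E, D, C are collinear ∩ FC ⟂ ED]
   → C = (5047/1119, 223/373)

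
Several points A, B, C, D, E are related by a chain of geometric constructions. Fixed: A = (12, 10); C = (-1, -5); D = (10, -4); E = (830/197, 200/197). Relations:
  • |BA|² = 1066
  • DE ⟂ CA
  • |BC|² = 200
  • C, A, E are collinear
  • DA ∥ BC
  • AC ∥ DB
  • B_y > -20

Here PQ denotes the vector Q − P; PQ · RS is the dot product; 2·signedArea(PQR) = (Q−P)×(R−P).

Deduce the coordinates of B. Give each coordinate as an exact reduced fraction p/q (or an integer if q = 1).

1. B_x = -3  [DA ∥ BC ∩ AC ∥ DB]
2. B_y = -19  [DA ∥ BC ∩ AC ∥ DB]
   → B = (-3, -19)

B = (-3, -19)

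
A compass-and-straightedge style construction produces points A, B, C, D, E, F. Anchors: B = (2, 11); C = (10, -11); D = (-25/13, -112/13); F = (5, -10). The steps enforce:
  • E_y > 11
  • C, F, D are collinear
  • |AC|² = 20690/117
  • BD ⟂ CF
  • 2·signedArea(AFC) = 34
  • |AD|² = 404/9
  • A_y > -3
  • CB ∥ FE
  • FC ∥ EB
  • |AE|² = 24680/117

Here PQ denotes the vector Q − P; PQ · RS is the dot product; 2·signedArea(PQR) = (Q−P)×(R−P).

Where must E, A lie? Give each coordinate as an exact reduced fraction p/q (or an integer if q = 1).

A = (1/39, -86/39)
E = (-3, 12)

1. E_x = -3  [FC ∥ EB ∩ CB ∥ FE]
2. E_y = 12  [FC ∥ EB ∩ CB ∥ FE]
   → E = (-3, 12)
3. A_x = 1/39  [line 1·x + 5·y + 11 = 0 ∩ |AC|² = 20690/117]
4. A_y = -86/39  [line 1·x + 5·y + 11 = 0 ∩ |AC|² = 20690/117]
   → A = (1/39, -86/39)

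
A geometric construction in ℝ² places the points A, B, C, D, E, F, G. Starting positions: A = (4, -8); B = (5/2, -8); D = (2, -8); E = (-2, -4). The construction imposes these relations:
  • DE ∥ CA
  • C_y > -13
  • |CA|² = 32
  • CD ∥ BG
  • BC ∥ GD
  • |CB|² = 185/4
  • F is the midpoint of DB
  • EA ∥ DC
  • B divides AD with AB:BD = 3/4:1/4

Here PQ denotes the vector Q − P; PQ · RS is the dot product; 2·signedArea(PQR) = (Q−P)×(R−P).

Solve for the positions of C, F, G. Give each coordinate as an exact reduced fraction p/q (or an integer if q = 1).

C = (8, -12)
F = (9/4, -8)
G = (-7/2, -4)

1. C_x = 8  [DE ∥ CA ∩ EA ∥ DC]
2. C_y = -12  [DE ∥ CA ∩ EA ∥ DC]
   → C = (8, -12)
3. F_x = 9/4  [F is the midpoint of DB]
4. F_y = -8  [F is the midpoint of DB]
   → F = (9/4, -8)
5. G_x = -7/2  [BC ∥ GD ∩ CD ∥ BG]
6. G_y = -4  [BC ∥ GD ∩ CD ∥ BG]
   → G = (-7/2, -4)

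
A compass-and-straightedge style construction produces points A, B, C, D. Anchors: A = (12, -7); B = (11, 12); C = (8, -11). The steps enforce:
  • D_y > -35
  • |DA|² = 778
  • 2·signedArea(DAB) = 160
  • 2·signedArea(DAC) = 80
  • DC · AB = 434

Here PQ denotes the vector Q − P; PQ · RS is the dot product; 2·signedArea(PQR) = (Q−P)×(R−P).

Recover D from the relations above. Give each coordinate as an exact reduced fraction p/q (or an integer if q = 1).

1. D_x = 5  [2·signedArea(DAB) = 160 ∩ 2·signedArea(DAC) = 80]
2. D_y = -34  [2·signedArea(DAB) = 160 ∩ 2·signedArea(DAC) = 80]
   → D = (5, -34)

D = (5, -34)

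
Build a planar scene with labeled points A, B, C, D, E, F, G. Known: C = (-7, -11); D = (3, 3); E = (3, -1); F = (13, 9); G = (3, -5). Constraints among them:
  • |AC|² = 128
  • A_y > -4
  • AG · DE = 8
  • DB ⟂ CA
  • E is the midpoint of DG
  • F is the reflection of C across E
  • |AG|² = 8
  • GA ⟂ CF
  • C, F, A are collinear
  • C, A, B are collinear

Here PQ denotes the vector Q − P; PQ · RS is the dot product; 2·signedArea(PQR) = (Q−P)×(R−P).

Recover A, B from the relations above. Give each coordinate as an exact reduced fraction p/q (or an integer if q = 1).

A = (1, -3)
B = (5, 1)

1. A_x = 1  [C, F, A are collinear ∩ GA ⟂ CF]
2. A_y = -3  [C, F, A are collinear ∩ GA ⟂ CF]
   → A = (1, -3)
3. B_x = 5  [C, A, B are collinear ∩ DB ⟂ CA]
4. B_y = 1  [C, A, B are collinear ∩ DB ⟂ CA]
   → B = (5, 1)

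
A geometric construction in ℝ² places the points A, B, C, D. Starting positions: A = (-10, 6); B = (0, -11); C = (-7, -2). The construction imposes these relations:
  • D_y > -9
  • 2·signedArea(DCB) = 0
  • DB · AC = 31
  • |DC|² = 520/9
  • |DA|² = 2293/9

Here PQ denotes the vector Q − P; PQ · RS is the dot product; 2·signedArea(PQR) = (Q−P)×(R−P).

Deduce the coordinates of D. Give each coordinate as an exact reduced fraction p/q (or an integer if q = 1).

D = (-7/3, -8)

1. D_x = -7/3  [2·signedArea(DCB) = 0 ∩ DB · AC = 31]
2. D_y = -8  [2·signedArea(DCB) = 0 ∩ DB · AC = 31]
   → D = (-7/3, -8)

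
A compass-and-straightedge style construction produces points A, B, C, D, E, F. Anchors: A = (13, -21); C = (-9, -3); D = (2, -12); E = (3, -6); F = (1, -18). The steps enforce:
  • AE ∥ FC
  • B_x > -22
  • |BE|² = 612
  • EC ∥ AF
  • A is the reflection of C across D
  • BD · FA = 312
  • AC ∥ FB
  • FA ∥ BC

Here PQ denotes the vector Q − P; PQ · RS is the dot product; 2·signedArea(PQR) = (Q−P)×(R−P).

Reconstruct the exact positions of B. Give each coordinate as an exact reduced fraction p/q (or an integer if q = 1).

1. B_x = -21  [FA ∥ BC ∩ AC ∥ FB]
2. B_y = 0  [FA ∥ BC ∩ AC ∥ FB]
   → B = (-21, 0)

B = (-21, 0)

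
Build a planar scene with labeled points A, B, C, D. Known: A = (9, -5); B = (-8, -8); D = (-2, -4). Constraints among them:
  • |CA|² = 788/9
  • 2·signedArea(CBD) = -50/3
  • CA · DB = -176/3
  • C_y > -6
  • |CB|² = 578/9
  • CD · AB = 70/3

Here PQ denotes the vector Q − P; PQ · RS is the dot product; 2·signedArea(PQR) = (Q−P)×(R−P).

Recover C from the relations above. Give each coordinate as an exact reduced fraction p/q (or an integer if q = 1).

C = (-1/3, -17/3)

1. C_x = -1/3  [CA · DB = -176/3 ∩ 2·signedArea(CBD) = -50/3]
2. C_y = -17/3  [CA · DB = -176/3 ∩ 2·signedArea(CBD) = -50/3]
   → C = (-1/3, -17/3)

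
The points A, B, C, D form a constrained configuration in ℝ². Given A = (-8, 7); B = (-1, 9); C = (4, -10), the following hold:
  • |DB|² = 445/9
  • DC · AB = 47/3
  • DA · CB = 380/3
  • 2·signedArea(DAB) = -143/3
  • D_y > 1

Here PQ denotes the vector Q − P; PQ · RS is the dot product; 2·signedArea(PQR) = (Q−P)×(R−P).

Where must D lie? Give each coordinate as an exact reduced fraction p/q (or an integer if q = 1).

1. D_x = -5/3  [DC · AB = 47/3 ∩ DA · CB = 380/3]
2. D_y = 2  [DC · AB = 47/3 ∩ DA · CB = 380/3]
   → D = (-5/3, 2)

D = (-5/3, 2)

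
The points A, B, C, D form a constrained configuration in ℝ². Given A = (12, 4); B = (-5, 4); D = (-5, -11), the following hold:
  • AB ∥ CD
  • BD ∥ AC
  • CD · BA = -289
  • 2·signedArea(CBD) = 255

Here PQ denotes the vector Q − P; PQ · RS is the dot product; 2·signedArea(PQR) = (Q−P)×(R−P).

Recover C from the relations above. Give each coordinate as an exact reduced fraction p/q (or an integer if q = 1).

1. C_x = 12  [AB ∥ CD ∩ BD ∥ AC]
2. C_y = -11  [AB ∥ CD ∩ BD ∥ AC]
   → C = (12, -11)

C = (12, -11)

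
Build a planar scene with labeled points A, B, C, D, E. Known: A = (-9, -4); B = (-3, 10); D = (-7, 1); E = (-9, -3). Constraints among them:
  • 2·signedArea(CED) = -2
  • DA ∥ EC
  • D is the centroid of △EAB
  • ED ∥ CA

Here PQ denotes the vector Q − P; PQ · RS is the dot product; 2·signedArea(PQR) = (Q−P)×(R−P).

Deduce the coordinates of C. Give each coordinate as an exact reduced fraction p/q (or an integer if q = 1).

1. C_x = -11  [ED ∥ CA ∩ DA ∥ EC]
2. C_y = -8  [ED ∥ CA ∩ DA ∥ EC]
   → C = (-11, -8)

C = (-11, -8)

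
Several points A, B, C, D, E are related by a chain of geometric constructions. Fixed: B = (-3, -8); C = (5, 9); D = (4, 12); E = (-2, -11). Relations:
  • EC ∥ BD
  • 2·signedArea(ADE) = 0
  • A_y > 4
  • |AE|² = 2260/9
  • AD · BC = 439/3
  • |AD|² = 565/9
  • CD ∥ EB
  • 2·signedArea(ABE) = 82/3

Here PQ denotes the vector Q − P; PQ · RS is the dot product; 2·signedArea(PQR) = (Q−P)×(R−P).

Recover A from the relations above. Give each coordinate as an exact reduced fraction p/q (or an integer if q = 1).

1. A_x = 2  [2·signedArea(ADE) = 0 ∩ 2·signedArea(ABE) = 82/3]
2. A_y = 13/3  [2·signedArea(ADE) = 0 ∩ 2·signedArea(ABE) = 82/3]
   → A = (2, 13/3)

A = (2, 13/3)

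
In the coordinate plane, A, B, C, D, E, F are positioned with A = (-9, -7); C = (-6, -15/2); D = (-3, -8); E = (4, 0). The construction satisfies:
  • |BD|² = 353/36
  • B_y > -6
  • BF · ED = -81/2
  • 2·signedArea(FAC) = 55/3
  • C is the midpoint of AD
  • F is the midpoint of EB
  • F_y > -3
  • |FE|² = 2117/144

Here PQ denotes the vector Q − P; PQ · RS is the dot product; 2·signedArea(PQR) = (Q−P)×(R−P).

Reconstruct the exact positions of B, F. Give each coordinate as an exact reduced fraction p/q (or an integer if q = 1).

1. F_x = 7/6  [line 1/2·x + 3·y + 43/6 = 0 ∩ |FE|² = 2117/144]
2. F_y = -31/12  [line 1/2·x + 3·y + 43/6 = 0 ∩ |FE|² = 2117/144]
   → F = (7/6, -31/12)
3. B_x = -5/3  [BF · ED = -81/2 ∩ F is the midpoint of EB]
4. B_y = -31/6  [BF · ED = -81/2 ∩ F is the midpoint of EB]
   → B = (-5/3, -31/6)

B = (-5/3, -31/6)
F = (7/6, -31/12)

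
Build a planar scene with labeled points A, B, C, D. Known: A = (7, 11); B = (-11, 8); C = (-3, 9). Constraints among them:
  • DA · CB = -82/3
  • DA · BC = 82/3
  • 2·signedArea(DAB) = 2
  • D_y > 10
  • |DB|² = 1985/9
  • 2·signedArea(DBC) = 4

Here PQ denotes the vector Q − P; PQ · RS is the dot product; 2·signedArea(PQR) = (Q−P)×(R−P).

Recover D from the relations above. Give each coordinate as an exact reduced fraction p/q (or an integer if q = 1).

1. D_x = 11/3  [2·signedArea(DAB) = 2 ∩ DA · CB = -82/3]
2. D_y = 31/3  [2·signedArea(DAB) = 2 ∩ DA · CB = -82/3]
   → D = (11/3, 31/3)

D = (11/3, 31/3)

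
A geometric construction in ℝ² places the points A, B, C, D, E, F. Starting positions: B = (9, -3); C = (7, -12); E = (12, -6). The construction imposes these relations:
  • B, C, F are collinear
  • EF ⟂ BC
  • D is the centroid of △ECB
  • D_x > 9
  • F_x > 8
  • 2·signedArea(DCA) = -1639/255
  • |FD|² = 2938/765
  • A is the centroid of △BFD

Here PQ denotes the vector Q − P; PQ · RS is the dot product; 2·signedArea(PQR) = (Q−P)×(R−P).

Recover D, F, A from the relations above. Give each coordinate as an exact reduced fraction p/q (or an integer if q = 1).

A = (6844/765, -1294/255)
D = (28/3, -7)
F = (723/85, -444/85)

1. D_x = 28/3  [D is the centroid of △ECB]
2. D_y = -7  [D is the centroid of △ECB]
   → D = (28/3, -7)
3. F_x = 723/85  [B, C, F are collinear ∩ EF ⟂ BC]
4. F_y = -444/85  [B, C, F are collinear ∩ EF ⟂ BC]
   → F = (723/85, -444/85)
5. A_x = 6844/765  [A is the centroid of △BFD]
6. A_y = -1294/255  [A is the centroid of △BFD]
   → A = (6844/765, -1294/255)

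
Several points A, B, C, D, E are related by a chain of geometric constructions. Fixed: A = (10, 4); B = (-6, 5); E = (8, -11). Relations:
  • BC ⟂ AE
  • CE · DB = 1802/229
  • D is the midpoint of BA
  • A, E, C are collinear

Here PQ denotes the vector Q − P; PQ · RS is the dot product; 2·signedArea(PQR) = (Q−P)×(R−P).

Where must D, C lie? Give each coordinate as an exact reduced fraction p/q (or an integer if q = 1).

1. D_x = 2  [D is the midpoint of BA]
2. D_y = 9/2  [D is the midpoint of BA]
   → D = (2, 9/2)
3. C_x = 2256/229  [A, E, C are collinear ∩ BC ⟂ AE]
4. C_y = 661/229  [A, E, C are collinear ∩ BC ⟂ AE]
   → C = (2256/229, 661/229)

C = (2256/229, 661/229)
D = (2, 9/2)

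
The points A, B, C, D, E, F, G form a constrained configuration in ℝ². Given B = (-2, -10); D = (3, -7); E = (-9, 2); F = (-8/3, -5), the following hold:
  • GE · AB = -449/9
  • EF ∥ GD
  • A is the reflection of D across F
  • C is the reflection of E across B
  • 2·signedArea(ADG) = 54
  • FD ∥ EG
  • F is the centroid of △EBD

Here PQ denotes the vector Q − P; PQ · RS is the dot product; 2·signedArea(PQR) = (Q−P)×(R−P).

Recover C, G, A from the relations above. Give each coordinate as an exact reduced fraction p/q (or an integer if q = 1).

A = (-25/3, -3)
C = (5, -22)
G = (-10/3, 0)

1. C_x = 5  [C is the reflection of E across B]
2. C_y = -22  [C is the reflection of E across B]
   → C = (5, -22)
3. G_x = -10/3  [EF ∥ GD ∩ FD ∥ EG]
4. G_y = 0  [EF ∥ GD ∩ FD ∥ EG]
   → G = (-10/3, 0)
5. A_x = -25/3  [A is the reflection of D across F]
6. A_y = -3  [A is the reflection of D across F]
   → A = (-25/3, -3)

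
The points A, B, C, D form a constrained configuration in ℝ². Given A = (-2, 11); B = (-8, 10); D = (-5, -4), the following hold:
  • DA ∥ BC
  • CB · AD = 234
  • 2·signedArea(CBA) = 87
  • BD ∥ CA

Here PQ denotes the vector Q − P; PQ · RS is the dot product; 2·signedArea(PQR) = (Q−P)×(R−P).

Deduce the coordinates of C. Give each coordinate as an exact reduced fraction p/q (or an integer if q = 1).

1. C_x = -5  [BD ∥ CA ∩ DA ∥ BC]
2. C_y = 25  [BD ∥ CA ∩ DA ∥ BC]
   → C = (-5, 25)

C = (-5, 25)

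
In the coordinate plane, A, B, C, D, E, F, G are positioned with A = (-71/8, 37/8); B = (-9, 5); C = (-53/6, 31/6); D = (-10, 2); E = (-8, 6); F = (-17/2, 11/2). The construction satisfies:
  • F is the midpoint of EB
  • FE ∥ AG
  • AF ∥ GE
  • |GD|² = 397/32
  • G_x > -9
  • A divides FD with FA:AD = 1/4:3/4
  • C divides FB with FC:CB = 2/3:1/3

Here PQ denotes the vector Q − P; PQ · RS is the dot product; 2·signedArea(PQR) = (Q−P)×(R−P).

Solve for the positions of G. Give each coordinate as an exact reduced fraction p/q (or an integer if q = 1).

G = (-67/8, 41/8)

1. G_x = -67/8  [AF ∥ GE ∩ FE ∥ AG]
2. G_y = 41/8  [AF ∥ GE ∩ FE ∥ AG]
   → G = (-67/8, 41/8)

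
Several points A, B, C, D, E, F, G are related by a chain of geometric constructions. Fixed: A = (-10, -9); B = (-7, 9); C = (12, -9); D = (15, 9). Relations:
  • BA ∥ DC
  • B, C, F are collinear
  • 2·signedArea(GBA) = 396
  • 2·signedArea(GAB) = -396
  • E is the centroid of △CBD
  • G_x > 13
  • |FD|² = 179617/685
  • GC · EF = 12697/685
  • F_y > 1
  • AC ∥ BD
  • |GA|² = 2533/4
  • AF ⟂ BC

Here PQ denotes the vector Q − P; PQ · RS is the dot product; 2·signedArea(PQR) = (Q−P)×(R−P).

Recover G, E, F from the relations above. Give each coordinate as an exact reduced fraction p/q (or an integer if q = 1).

E = (20/3, 3)
F = (278/685, 1359/685)
G = (27/2, 0)

1. G_x = 27/2  [line 18·x + -3·y + -243 = 0 ∩ |GA|² = 2533/4]
2. G_y = 0  [line 18·x + -3·y + -243 = 0 ∩ |GA|² = 2533/4]
   → G = (27/2, 0)
3. E_x = 20/3  [E is the centroid of △CBD]
4. E_y = 3  [E is the centroid of △CBD]
   → E = (20/3, 3)
5. F_x = 278/685  [GC · EF = 12697/685 ∩ B, C, F are collinear]
6. F_y = 1359/685  [GC · EF = 12697/685 ∩ B, C, F are collinear]
   → F = (278/685, 1359/685)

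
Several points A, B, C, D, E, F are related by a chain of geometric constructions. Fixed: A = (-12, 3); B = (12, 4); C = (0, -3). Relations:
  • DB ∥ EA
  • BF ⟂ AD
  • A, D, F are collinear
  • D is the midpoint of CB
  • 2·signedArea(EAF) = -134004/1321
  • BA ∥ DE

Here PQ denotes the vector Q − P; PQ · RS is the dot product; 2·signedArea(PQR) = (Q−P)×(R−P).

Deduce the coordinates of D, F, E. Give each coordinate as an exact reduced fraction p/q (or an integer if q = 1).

1. D_x = 6  [D is the midpoint of CB]
2. D_y = 1/2  [D is the midpoint of CB]
   → D = (6, 1/2)
3. F_x = 15072/1321  [A, D, F are collinear ∩ BF ⟂ AD]
4. F_y = -332/1321  [A, D, F are collinear ∩ BF ⟂ AD]
   → F = (15072/1321, -332/1321)
5. E_x = -18  [DB ∥ EA ∩ BA ∥ DE]
6. E_y = -1/2  [DB ∥ EA ∩ BA ∥ DE]
   → E = (-18, -1/2)

D = (6, 1/2)
E = (-18, -1/2)
F = (15072/1321, -332/1321)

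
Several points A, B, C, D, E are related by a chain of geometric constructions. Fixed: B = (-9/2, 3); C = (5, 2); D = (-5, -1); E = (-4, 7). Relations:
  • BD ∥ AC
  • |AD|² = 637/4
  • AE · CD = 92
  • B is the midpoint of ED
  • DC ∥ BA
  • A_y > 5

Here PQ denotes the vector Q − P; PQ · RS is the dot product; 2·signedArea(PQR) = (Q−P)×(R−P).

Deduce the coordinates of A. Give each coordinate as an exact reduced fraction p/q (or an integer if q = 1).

1. A_x = 11/2  [BD ∥ AC ∩ DC ∥ BA]
2. A_y = 6  [BD ∥ AC ∩ DC ∥ BA]
   → A = (11/2, 6)

A = (11/2, 6)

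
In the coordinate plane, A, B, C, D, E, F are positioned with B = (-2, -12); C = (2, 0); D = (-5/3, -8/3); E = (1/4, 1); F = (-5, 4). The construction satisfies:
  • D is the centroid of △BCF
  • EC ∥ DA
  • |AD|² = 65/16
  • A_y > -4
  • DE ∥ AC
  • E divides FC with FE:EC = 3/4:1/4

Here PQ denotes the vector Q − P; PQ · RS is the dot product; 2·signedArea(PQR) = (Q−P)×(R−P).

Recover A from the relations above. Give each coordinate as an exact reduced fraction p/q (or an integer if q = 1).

A = (1/12, -11/3)

1. A_x = 1/12  [DE ∥ AC ∩ EC ∥ DA]
2. A_y = -11/3  [DE ∥ AC ∩ EC ∥ DA]
   → A = (1/12, -11/3)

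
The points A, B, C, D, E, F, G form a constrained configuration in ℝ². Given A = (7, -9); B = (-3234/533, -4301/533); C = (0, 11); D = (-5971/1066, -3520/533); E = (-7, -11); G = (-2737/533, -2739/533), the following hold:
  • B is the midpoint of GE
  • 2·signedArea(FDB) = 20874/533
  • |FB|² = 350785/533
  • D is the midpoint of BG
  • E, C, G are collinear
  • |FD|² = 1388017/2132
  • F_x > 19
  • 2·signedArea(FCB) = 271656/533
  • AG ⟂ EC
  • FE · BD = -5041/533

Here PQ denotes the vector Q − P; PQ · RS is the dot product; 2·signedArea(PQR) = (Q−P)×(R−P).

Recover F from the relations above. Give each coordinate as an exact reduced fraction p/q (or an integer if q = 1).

F = (10199/533, -6855/533)

1. F_x = 10199/533  [2·signedArea(FCB) = 271656/533 ∩ FE · BD = -5041/533]
2. F_y = -6855/533  [2·signedArea(FCB) = 271656/533 ∩ FE · BD = -5041/533]
   → F = (10199/533, -6855/533)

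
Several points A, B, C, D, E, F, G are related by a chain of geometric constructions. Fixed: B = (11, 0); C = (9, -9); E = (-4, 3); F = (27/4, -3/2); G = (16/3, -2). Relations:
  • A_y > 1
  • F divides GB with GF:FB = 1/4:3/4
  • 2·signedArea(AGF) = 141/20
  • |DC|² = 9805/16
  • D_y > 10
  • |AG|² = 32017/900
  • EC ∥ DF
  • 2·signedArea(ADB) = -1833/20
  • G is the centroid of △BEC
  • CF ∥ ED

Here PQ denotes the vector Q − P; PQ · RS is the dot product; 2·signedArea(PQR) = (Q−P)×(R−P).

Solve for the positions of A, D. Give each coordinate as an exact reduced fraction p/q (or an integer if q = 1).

A = (3/10, 6/5)
D = (-25/4, 21/2)

1. D_x = -25/4  [EC ∥ DF ∩ CF ∥ ED]
2. D_y = 21/2  [EC ∥ DF ∩ CF ∥ ED]
   → D = (-25/4, 21/2)
3. A_x = 3/10  [2·signedArea(ADB) = -1833/20 ∩ 2·signedArea(AGF) = 141/20]
4. A_y = 6/5  [2·signedArea(ADB) = -1833/20 ∩ 2·signedArea(AGF) = 141/20]
   → A = (3/10, 6/5)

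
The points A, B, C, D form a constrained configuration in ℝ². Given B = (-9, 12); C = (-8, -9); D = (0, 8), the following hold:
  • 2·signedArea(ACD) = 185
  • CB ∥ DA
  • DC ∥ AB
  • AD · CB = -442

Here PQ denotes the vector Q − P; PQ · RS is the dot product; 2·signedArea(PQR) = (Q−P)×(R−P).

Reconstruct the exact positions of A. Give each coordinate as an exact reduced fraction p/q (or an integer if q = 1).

A = (-1, 29)

1. A_x = -1  [DC ∥ AB ∩ CB ∥ DA]
2. A_y = 29  [DC ∥ AB ∩ CB ∥ DA]
   → A = (-1, 29)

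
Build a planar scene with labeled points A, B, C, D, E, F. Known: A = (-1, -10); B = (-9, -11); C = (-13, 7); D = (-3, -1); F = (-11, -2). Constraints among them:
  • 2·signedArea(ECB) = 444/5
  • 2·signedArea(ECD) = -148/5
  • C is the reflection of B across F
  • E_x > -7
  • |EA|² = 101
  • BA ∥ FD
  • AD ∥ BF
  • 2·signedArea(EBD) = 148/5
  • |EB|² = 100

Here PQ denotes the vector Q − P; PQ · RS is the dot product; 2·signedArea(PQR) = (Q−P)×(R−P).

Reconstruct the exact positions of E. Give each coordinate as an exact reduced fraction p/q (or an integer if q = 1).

1. E_x = -31/5  [2·signedArea(ECD) = -148/5 ∩ 2·signedArea(ECB) = 444/5]
2. E_y = -7/5  [2·signedArea(ECD) = -148/5 ∩ 2·signedArea(ECB) = 444/5]
   → E = (-31/5, -7/5)

E = (-31/5, -7/5)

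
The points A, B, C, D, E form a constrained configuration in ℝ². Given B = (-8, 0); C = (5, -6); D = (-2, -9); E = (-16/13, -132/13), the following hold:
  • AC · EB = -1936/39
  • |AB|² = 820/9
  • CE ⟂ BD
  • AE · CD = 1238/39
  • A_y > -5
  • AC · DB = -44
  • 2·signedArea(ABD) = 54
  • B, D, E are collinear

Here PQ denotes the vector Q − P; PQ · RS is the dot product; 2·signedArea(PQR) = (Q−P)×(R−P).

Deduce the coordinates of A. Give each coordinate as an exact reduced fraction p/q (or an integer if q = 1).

1. A_x = 2/3  [AE · CD = 1238/39 ∩ AC · DB = -44]
2. A_y = -4  [AE · CD = 1238/39 ∩ AC · DB = -44]
   → A = (2/3, -4)

A = (2/3, -4)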